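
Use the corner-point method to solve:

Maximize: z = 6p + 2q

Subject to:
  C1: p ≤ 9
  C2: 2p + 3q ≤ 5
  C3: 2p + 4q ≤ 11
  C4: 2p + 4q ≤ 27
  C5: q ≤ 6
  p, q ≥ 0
Each vertex is the intersection of two constraint boundaries that also satisfies all remaining constraints:
  p = 0 and q = 0 → (0, 0)
  2p + 3q = 5 and q = 0 → (2.5, 0)
  2p + 3q = 5 and p = 0 → (0, 1.667)

Evaluating z = 6p + 2q at each vertex:
  (0, 0): z = 0
  (2.5, 0): z = 15
  (0, 1.667): z = 3.333

The maximum is at (2.5, 0) with z = 15.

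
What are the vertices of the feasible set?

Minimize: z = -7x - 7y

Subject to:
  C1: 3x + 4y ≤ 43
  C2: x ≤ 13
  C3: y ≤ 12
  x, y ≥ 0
Each vertex is the intersection of two constraint boundaries that also satisfies all remaining constraints:
  x = 0 and y = 0 → (0, 0)
  x = 13 and y = 0 → (13, 0)
  3x + 4y = 43 and x = 13 → (13, 1)
  3x + 4y = 43 and x = 0 → (0, 10.75)

Vertices: (0, 0), (13, 0), (13, 1), (0, 10.75)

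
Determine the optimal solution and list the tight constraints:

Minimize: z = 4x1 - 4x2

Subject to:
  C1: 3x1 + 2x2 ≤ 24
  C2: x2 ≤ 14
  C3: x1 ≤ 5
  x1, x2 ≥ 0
Optimal: x1 = 0, x2 = 12
Binding: C1, x1 ≥ 0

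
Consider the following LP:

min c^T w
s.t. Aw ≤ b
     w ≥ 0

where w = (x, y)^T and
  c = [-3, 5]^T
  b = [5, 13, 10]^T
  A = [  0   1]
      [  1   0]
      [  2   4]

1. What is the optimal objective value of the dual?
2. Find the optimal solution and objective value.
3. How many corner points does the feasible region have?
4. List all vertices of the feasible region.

1. -15 (by strong duality, equal to the primal optimum)
2. x = 5, y = 0, z = -15
3. 3
4. (0, 0), (5, 0), (0, 2.5)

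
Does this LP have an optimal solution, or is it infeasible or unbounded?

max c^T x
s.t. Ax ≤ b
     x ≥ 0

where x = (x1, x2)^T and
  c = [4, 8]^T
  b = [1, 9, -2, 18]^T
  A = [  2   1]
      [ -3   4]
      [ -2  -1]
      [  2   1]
One constraint requires 2x1 + x2 ≤ 1, while the constraint -2x1 - x2 ≤ -2 is equivalent to 2x1 + x2 ≥ 2. Together they would need 2 ≤ 2x1 + x2 ≤ 1, which is impossible since 2 > 1. No point satisfies all constraints.

Infeasible: no point satisfies all constraints simultaneously.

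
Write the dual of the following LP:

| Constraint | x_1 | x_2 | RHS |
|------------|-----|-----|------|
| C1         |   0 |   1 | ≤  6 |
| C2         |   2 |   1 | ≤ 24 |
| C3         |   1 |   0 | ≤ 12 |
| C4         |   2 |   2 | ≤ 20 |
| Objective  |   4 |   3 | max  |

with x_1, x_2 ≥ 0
Minimize: z = 6y1 + 24y2 + 12y3 + 20y4

Subject to:
  C1: -2y2 - y3 - 2y4 ≤ -4
  C2: -y1 - y2 - 2y4 ≤ -3
  y1, y2, y3, y4 ≥ 0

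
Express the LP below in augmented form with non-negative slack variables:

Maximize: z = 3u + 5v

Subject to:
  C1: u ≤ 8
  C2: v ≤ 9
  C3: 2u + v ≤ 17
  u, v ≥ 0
max z = 3u + 5v

s.t.
  u + s1 = 8
  v + s2 = 9
  2u + v + s3 = 17
  u, v, s1, s2, s3 ≥ 0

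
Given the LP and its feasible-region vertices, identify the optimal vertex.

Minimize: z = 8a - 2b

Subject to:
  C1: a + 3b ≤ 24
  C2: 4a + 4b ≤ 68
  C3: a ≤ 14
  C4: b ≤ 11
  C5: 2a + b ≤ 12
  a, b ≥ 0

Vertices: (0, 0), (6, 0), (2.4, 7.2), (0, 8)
(0, 8) with z = -16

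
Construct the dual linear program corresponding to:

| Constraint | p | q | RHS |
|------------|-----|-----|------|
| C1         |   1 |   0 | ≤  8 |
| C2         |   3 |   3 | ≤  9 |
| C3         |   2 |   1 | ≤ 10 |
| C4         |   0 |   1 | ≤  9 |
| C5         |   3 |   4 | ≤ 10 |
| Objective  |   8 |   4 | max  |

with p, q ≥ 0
Minimize: z = 8y1 + 9y2 + 10y3 + 9y4 + 10y5

Subject to:
  C1: -y1 - 3y2 - 2y3 - 3y5 ≤ -8
  C2: -3y2 - y3 - y4 - 4y5 ≤ -4
  y1, y2, y3, y4, y5 ≥ 0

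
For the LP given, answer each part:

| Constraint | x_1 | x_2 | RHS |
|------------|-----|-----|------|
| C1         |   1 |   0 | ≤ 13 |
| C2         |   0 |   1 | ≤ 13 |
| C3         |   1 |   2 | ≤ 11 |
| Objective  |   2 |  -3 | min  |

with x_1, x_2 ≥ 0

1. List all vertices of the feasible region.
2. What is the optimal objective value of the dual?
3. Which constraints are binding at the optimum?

1. (0, 0), (11, 0), (0, 5.5)
2. -16.5 (by strong duality, equal to the primal optimum)
3. C3, x_1 ≥ 0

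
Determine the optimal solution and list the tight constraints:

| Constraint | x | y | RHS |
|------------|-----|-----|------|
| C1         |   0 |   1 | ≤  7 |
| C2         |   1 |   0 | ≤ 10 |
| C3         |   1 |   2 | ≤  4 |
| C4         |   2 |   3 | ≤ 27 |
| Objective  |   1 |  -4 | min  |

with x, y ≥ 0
Optimal: x = 0, y = 2
Slack at optimum:
  C1: slack = 5
  C2: slack = 10
  C3: slack = 0 (binding)
  C4: slack = 21
  x ≥ 0: x = 0 (binding)
  y ≥ 0: y = 2
Binding constraints: C3, x ≥ 0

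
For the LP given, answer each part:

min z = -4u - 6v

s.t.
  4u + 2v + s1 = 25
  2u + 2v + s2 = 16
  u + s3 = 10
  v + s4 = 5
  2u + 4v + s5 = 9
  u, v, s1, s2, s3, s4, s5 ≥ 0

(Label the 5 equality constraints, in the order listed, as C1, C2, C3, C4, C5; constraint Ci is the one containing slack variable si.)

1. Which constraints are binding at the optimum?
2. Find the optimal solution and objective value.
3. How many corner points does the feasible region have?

1. C5, v ≥ 0
2. u = 4.5, v = 0, z = -18
3. 3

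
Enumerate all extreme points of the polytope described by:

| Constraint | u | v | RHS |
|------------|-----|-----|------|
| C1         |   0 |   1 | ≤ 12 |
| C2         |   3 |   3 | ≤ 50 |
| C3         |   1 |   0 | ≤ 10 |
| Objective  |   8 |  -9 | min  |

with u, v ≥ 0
Each vertex is the intersection of two constraint boundaries that also satisfies all remaining constraints:
  u = 0 and v = 0 → (0, 0)
  u = 10 and v = 0 → (10, 0)
  3u + 3v = 50 and u = 10 → (10, 6.667)
  v = 12 and 3u + 3v = 50 → (4.667, 12)
  v = 12 and u = 0 → (0, 12)

Vertices: (0, 0), (10, 0), (10, 6.667), (4.667, 12), (0, 12)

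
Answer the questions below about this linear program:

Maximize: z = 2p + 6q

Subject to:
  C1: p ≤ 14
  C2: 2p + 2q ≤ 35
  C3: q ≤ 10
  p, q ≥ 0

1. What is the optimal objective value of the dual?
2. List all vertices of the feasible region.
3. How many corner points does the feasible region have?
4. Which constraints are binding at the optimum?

1. 75 (by strong duality, equal to the primal optimum)
2. (0, 0), (14, 0), (14, 3.5), (7.5, 10), (0, 10)
3. 5
4. C2, C3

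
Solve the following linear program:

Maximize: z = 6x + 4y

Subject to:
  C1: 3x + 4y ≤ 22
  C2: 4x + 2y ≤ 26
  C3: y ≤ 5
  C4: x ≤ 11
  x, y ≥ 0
Each vertex is the intersection of two constraint boundaries that also satisfies all remaining constraints:
  x = 0 and y = 0 → (0, 0)
  4x + 2y = 26 and y = 0 → (6.5, 0)
  3x + 4y = 22 and 4x + 2y = 26 → (6, 1)
  3x + 4y = 22 and y = 5 → (0.6667, 5)
  y = 5 and x = 0 → (0, 5)

Evaluating z = 6x + 4y at each vertex:
  (0, 0): z = 0
  (6.5, 0): z = 39
  (6, 1): z = 40
  (0.6667, 5): z = 24
  (0, 5): z = 20

The maximum is at (6, 1) with z = 40.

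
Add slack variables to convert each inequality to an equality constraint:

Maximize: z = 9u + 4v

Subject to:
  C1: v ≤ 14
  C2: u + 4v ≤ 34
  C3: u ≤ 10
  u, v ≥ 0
max z = 9u + 4v

s.t.
  v + s1 = 14
  u + 4v + s2 = 34
  u + s3 = 10
  u, v, s1, s2, s3 ≥ 0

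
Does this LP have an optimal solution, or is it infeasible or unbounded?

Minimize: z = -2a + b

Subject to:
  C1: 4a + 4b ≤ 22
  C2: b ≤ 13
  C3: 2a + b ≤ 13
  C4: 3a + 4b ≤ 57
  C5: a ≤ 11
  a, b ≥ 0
The point (5.5, 0) satisfies every constraint, so the LP is feasible; the constraints give a ≤ 11 and b ≤ 13, which with a, b ≥ 0 keep the feasible region inside a bounded box. A feasible, bounded LP attains a finite optimum at a vertex.

Feasible with finite optimum z* = -11 at (5.5, 0).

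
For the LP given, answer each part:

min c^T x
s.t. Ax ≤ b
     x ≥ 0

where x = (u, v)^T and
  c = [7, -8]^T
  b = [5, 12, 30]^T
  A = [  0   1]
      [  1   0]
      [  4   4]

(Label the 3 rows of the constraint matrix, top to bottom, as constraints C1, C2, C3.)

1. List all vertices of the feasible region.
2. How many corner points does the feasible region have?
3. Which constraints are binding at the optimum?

1. (0, 0), (7.5, 0), (2.5, 5), (0, 5)
2. 4
3. C1, u ≥ 0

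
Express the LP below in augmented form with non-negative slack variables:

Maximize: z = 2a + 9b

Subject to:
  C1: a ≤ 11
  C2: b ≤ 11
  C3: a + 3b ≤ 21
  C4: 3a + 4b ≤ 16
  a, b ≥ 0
max z = 2a + 9b

s.t.
  a + s1 = 11
  b + s2 = 11
  a + 3b + s3 = 21
  3a + 4b + s4 = 16
  a, b, s1, s2, s3, s4 ≥ 0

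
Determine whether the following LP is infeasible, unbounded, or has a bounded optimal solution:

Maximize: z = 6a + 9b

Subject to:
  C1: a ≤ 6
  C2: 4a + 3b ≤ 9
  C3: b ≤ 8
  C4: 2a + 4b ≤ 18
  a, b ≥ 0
The point (0, 3) satisfies every constraint, so the LP is feasible; the constraints give a ≤ 6 and b ≤ 8, which with a, b ≥ 0 keep the feasible region inside a bounded box. A feasible, bounded LP attains a finite optimum at a vertex.

Evaluating z = 6a + 9b at each vertex:
  (0, 0): z = 0
  (2.25, 0): z = 13.5
  (0, 3): z = 27

Feasible with finite optimum z* = 27 at (0, 3).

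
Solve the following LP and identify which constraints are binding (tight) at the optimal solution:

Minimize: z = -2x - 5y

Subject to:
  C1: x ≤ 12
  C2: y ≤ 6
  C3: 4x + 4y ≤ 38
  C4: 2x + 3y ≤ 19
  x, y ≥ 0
Optimal: x = 0.5, y = 6
Slack at optimum:
  C1: slack = 11.5
  C2: slack = 0 (binding)
  C3: slack = 12
  C4: slack = 0 (binding)
  x ≥ 0: x = 0.5
  y ≥ 0: y = 6
Binding constraints: C2, C4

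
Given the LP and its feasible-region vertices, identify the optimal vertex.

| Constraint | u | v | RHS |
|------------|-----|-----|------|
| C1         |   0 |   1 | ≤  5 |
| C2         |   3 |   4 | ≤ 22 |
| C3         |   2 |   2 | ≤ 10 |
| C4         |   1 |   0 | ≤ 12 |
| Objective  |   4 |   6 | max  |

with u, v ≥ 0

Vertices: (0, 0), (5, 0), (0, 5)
(0, 5) with z = 30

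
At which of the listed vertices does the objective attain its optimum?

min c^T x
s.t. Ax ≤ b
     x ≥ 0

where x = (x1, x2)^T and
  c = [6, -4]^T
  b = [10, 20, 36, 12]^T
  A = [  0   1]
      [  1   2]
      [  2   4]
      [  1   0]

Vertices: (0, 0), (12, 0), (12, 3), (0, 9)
Evaluating z = 6x1 - 4x2 at each vertex:
  (0, 0): z = 0
  (12, 0): z = 72
  (12, 3): z = 60
  (0, 9): z = -36

The smallest value is z = -36, attained at (0, 9).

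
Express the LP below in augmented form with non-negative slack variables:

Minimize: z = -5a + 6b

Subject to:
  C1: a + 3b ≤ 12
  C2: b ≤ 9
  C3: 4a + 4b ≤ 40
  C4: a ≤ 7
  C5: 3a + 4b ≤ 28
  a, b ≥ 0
min z = -5a + 6b

s.t.
  a + 3b + s1 = 12
  b + s2 = 9
  4a + 4b + s3 = 40
  a + s4 = 7
  3a + 4b + s5 = 28
  a, b, s1, s2, s3, s4, s5 ≥ 0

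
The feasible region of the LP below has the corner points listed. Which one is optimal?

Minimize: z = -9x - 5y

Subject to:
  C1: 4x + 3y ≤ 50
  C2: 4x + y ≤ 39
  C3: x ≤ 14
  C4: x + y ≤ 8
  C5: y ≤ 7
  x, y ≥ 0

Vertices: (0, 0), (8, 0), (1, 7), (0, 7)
Evaluating z = -9x - 5y at each vertex:
  (0, 0): z = 0
  (8, 0): z = -72
  (1, 7): z = -44
  (0, 7): z = -35

The smallest value is z = -72, attained at (8, 0).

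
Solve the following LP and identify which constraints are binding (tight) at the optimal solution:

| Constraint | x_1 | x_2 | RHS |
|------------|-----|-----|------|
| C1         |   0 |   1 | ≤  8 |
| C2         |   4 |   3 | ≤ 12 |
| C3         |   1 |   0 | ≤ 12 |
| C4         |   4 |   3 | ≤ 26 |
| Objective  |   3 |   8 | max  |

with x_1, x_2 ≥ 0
Optimal: x_1 = 0, x_2 = 4
Slack at optimum:
  C1: slack = 4
  C2: slack = 0 (binding)
  C3: slack = 12
  C4: slack = 14
  x_1 ≥ 0: x_1 = 0 (binding)
  x_2 ≥ 0: x_2 = 4
Binding constraints: C2, x_1 ≥ 0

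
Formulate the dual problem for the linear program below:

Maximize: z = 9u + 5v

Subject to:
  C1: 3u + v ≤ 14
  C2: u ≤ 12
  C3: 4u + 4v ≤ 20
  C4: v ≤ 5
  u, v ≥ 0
Minimize: z = 14y1 + 12y2 + 20y3 + 5y4

Subject to:
  C1: -3y1 - y2 - 4y3 ≤ -9
  C2: -y1 - 4y3 - y4 ≤ -5
  y1, y2, y3, y4 ≥ 0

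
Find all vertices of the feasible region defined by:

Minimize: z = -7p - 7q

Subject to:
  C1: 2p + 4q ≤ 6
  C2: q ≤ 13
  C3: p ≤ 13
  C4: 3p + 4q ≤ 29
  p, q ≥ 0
Each vertex is the intersection of two constraint boundaries that also satisfies all remaining constraints:
  p = 0 and q = 0 → (0, 0)
  2p + 4q = 6 and q = 0 → (3, 0)
  2p + 4q = 6 and p = 0 → (0, 1.5)

Vertices: (0, 0), (3, 0), (0, 1.5)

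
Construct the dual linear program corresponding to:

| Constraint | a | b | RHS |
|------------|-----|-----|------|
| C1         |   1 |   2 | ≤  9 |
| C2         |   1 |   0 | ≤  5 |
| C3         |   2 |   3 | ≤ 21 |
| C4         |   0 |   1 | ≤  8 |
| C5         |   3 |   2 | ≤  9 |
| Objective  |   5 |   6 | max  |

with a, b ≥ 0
Minimize: z = 9y1 + 5y2 + 21y3 + 8y4 + 9y5

Subject to:
  C1: -y1 - y2 - 2y3 - 3y5 ≤ -5
  C2: -2y1 - 3y3 - y4 - 2y5 ≤ -6
  y1, y2, y3, y4, y5 ≥ 0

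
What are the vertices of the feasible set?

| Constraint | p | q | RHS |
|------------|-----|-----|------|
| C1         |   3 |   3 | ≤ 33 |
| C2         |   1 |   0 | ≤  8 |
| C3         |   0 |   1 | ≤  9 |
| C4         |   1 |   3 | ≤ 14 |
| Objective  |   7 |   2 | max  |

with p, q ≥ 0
Each vertex is the intersection of two constraint boundaries that also satisfies all remaining constraints:
  p = 0 and q = 0 → (0, 0)
  p = 8 and q = 0 → (8, 0)
  p = 8 and p + 3q = 14 → (8, 2)
  p + 3q = 14 and p = 0 → (0, 4.667)

Vertices: (0, 0), (8, 0), (8, 2), (0, 4.667)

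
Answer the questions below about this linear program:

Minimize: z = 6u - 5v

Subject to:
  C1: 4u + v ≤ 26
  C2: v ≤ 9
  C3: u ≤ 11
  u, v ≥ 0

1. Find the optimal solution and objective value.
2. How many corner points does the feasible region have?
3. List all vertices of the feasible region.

1. u = 0, v = 9, z = -45
2. 4
3. (0, 0), (6.5, 0), (4.25, 9), (0, 9)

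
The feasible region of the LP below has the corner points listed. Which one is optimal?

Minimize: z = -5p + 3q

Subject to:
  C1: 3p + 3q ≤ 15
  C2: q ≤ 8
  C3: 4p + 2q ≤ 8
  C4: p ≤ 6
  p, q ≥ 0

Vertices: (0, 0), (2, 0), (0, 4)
Evaluating z = -5p + 3q at each vertex:
  (0, 0): z = 0
  (2, 0): z = -10
  (0, 4): z = 12

The smallest value is z = -10, attained at (2, 0).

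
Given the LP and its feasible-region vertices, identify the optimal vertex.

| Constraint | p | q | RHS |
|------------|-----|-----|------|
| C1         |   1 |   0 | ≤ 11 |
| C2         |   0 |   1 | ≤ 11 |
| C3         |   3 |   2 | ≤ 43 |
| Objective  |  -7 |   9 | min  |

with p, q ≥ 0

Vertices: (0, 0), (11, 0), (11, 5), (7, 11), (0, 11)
Evaluating z = -7p + 9q at each vertex:
  (0, 0): z = 0
  (11, 0): z = -77
  (11, 5): z = -32
  (7, 11): z = 50
  (0, 11): z = 99

The smallest value is z = -77, attained at (11, 0).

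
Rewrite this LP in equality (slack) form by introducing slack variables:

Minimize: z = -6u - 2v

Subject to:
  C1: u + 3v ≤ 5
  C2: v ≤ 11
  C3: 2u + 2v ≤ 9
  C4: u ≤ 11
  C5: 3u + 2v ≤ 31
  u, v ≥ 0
min z = -6u - 2v

s.t.
  u + 3v + s1 = 5
  v + s2 = 11
  2u + 2v + s3 = 9
  u + s4 = 11
  3u + 2v + s5 = 31
  u, v, s1, s2, s3, s4, s5 ≥ 0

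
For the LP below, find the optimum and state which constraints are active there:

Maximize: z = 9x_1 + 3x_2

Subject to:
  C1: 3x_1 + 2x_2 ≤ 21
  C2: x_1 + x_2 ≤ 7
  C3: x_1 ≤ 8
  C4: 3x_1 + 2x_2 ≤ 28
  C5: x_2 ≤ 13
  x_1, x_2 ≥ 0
Optimal: x_1 = 7, x_2 = 0
Slack at optimum:
  C1: slack = 0 (binding)
  C2: slack = 0 (binding)
  C3: slack = 1
  C4: slack = 7
  C5: slack = 13
  x_1 ≥ 0: x_1 = 7
  x_2 ≥ 0: x_2 = 0 (binding)
Binding constraints: C1, C2, x_2 ≥ 0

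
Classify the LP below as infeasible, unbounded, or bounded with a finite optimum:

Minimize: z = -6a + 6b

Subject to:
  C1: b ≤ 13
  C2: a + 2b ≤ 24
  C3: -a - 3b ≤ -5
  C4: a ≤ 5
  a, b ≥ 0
The point (5, 0) satisfies every constraint, so the LP is feasible; the constraints give a ≤ 5 and b ≤ 13, which with a, b ≥ 0 keep the feasible region inside a bounded box. A feasible, bounded LP attains a finite optimum at a vertex.

Evaluating z = -6a + 6b at each vertex:
  (0, 1.667): z = 10
  (5, 0): z = -30
  (5, 9.5): z = 27
  (0, 12): z = 72

Feasible with finite optimum z* = -30 at (5, 0).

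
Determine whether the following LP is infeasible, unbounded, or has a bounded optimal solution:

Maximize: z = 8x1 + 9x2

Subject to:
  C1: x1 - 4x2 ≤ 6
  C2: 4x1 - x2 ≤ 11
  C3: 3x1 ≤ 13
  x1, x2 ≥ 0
Feasible point: (0, 0) satisfies every constraint, so the LP is feasible.
Direction d = (0, 1): for each constraint row a, a·d ≤ 0 —
  (1)(0) + (-4)(1) = -4 ≤ 0
  (4)(0) + (-1)(1) = -1 ≤ 0
  (3)(0) + (0)(1) = 0 ≤ 0
and d ≥ 0, so (0, 0) + t·d stays feasible for every t ≥ 0. Along this ray z = 8x1 + 9x2 changes by 9 per unit t, so z → +∞.

The LP is unbounded; z can be made arbitrarily large.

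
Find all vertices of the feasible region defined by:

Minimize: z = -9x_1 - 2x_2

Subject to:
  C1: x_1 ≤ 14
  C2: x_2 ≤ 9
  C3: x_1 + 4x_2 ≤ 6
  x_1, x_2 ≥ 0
Each vertex is the intersection of two constraint boundaries that also satisfies all remaining constraints:
  x_1 = 0 and x_2 = 0 → (0, 0)
  x_1 + 4x_2 = 6 and x_2 = 0 → (6, 0)
  x_1 + 4x_2 = 6 and x_1 = 0 → (0, 1.5)

Vertices: (0, 0), (6, 0), (0, 1.5)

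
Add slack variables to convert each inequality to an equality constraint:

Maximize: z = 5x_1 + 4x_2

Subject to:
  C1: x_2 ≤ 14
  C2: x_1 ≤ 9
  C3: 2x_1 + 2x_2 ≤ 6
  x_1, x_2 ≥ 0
max z = 5x_1 + 4x_2

s.t.
  x_2 + s1 = 14
  x_1 + s2 = 9
  2x_1 + 2x_2 + s3 = 6
  x_1, x_2, s1, s2, s3 ≥ 0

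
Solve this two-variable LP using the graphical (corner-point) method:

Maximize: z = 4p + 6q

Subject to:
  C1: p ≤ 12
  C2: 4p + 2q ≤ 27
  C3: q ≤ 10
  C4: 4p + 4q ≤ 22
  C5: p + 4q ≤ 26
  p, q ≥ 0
p = 0, q = 5.5, z = 33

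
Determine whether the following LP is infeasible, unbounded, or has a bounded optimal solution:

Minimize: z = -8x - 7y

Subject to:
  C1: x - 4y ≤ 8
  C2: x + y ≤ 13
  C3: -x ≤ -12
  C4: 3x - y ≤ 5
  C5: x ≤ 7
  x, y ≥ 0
C5 requires x ≤ 7, while C3 (-x ≤ -12) is equivalent to x ≥ 12. Together they would need 12 ≤ x ≤ 7, which is impossible since 12 > 7. No point satisfies all constraints.

The feasible region is empty; the LP is infeasible.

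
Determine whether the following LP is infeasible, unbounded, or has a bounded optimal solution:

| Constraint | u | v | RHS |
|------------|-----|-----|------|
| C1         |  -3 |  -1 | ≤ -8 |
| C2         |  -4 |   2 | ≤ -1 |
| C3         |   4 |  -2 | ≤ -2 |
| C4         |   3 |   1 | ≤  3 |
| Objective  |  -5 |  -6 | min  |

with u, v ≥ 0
C3 requires 4u - 2v ≤ -2, while C2 (-4u + 2v ≤ -1) is equivalent to 4u - 2v ≥ 1. Together they would need 1 ≤ 4u - 2v ≤ -2, which is impossible since 1 > -2. No point satisfies all constraints.

The feasible region is empty; the LP is infeasible.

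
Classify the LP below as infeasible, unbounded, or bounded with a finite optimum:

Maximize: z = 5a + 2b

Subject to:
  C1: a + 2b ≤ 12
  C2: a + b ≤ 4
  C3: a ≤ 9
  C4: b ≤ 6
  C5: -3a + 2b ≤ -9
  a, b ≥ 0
The point (4, 0) satisfies every constraint, so the LP is feasible; the constraints give a ≤ 9 and b ≤ 6, which with a, b ≥ 0 keep the feasible region inside a bounded box. A feasible, bounded LP attains a finite optimum at a vertex.

Evaluating z = 5a + 2b at each vertex:
  (3, 0): z = 15
  (4, 0): z = 20
  (3.4, 0.6): z = 18.2

Bounded optimum: z* = 20 at (4, 0).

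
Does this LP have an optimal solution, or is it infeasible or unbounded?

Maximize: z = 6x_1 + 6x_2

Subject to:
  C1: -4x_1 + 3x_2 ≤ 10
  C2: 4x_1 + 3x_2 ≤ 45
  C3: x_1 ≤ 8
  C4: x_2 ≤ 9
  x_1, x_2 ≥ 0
The point (4.5, 9) satisfies every constraint, so the LP is feasible; the constraints give x_1 ≤ 8 and x_2 ≤ 9, which with x_1, x_2 ≥ 0 keep the feasible region inside a bounded box. A feasible, bounded LP attains a finite optimum at a vertex.

Evaluating z = 6x_1 + 6x_2 at each vertex:
  (0, 3.333): z = 20
  (0, 0): z = 0
  (8, 0): z = 48
  (8, 4.333): z = 74
  (4.5, 9): z = 81
  (4.25, 9): z = 79.5

Feasible with finite optimum z* = 81 at (4.5, 9).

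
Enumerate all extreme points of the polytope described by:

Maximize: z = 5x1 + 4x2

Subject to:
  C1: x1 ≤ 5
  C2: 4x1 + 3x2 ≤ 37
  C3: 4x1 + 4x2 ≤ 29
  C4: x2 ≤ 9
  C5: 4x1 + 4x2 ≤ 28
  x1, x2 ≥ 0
Each vertex is the intersection of two constraint boundaries that also satisfies all remaining constraints:
  x1 = 0 and x2 = 0 → (0, 0)
  x1 = 5 and x2 = 0 → (5, 0)
  x1 = 5 and 4x1 + 4x2 = 28 → (5, 2)
  4x1 + 4x2 = 28 and x1 = 0 → (0, 7)

Vertices: (0, 0), (5, 0), (5, 2), (0, 7)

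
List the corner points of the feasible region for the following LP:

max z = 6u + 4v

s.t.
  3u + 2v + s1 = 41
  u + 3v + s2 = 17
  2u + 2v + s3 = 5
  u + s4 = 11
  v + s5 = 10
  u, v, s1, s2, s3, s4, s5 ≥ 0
Each vertex is the intersection of two constraint boundaries that also satisfies all remaining constraints:
  u = 0 and v = 0 → (0, 0)
  2u + 2v = 5 and v = 0 → (2.5, 0)
  2u + 2v = 5 and u = 0 → (0, 2.5)

Vertices: (0, 0), (2.5, 0), (0, 2.5)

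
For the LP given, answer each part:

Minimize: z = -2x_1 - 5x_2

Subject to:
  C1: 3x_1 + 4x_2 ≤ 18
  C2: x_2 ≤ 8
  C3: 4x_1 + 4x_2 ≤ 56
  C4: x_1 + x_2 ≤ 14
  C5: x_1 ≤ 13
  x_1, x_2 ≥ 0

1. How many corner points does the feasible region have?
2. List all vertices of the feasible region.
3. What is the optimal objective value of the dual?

1. 3
2. (0, 0), (6, 0), (0, 4.5)
3. -22.5 (by strong duality, equal to the primal optimum)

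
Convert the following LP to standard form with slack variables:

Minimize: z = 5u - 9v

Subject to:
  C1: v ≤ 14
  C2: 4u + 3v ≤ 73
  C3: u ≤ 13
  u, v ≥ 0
min z = 5u - 9v

s.t.
  v + s1 = 14
  4u + 3v + s2 = 73
  u + s3 = 13
  u, v, s1, s2, s3 ≥ 0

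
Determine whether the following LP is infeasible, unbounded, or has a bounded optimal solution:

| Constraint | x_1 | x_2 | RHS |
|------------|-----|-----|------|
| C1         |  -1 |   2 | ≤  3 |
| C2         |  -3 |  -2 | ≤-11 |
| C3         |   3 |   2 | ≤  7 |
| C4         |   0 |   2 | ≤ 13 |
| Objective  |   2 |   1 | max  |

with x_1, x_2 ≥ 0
C3 requires 3x_1 + 2x_2 ≤ 7, while C2 (-3x_1 - 2x_2 ≤ -11) is equivalent to 3x_1 + 2x_2 ≥ 11. Together they would need 11 ≤ 3x_1 + 2x_2 ≤ 7, which is impossible since 11 > 7. No point satisfies all constraints.

Infeasible: no point satisfies all constraints simultaneously.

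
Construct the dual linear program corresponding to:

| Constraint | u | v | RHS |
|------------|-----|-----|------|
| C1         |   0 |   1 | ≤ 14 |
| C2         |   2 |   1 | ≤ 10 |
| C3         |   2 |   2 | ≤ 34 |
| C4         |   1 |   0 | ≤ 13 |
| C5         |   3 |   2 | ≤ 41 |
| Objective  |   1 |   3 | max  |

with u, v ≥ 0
Minimize: z = 14y1 + 10y2 + 34y3 + 13y4 + 41y5

Subject to:
  C1: -2y2 - 2y3 - y4 - 3y5 ≤ -1
  C2: -y1 - y2 - 2y3 - 2y5 ≤ -3
  y1, y2, y3, y4, y5 ≥ 0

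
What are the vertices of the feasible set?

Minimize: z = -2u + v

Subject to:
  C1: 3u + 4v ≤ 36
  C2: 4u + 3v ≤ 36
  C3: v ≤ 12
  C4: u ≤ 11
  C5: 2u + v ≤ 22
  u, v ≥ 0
Each vertex is the intersection of two constraint boundaries that also satisfies all remaining constraints:
  u = 0 and v = 0 → (0, 0)
  4u + 3v = 36 and v = 0 → (9, 0)
  3u + 4v = 36 and 4u + 3v = 36 → (5.143, 5.143)
  3u + 4v = 36 and u = 0 → (0, 9)

Vertices: (0, 0), (9, 0), (5.143, 5.143), (0, 9)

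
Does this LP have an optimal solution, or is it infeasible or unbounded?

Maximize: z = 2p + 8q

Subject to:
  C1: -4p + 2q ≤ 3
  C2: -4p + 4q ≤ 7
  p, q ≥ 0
Feasible point: (0, 0) satisfies every constraint, so the LP is feasible.
Direction d = (1, 0): for each constraint row a, a·d ≤ 0 —
  (-4)(1) + (2)(0) = -4 ≤ 0
  (-4)(1) + (4)(0) = -4 ≤ 0
and d ≥ 0, so (0, 0) + t·d stays feasible for every t ≥ 0. Along this ray z = 2p + 8q changes by 2 per unit t, so z → +∞.

The LP is unbounded; z can be made arbitrarily large.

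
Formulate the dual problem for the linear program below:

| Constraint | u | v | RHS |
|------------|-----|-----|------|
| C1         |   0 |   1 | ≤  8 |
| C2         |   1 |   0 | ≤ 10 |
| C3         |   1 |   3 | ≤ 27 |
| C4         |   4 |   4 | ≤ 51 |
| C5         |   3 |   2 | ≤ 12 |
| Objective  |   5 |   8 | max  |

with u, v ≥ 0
Minimize: z = 8y1 + 10y2 + 27y3 + 51y4 + 12y5

Subject to:
  C1: -y2 - y3 - 4y4 - 3y5 ≤ -5
  C2: -y1 - 3y3 - 4y4 - 2y5 ≤ -8
  y1, y2, y3, y4, y5 ≥ 0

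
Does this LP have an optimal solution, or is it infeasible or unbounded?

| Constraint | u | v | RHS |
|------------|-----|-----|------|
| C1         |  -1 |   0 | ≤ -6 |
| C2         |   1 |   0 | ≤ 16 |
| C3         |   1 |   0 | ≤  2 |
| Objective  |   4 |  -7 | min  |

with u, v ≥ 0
C3 requires u ≤ 2, while C1 (-u ≤ -6) is equivalent to u ≥ 6. Together they would need 6 ≤ u ≤ 2, which is impossible since 6 > 2. No point satisfies all constraints.

Infeasible — the constraint set is empty.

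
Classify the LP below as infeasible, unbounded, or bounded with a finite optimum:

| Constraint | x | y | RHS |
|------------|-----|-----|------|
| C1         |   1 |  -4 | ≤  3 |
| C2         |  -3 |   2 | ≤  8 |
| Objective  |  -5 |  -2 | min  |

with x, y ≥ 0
Feasible point: (0, 0) satisfies every constraint, so the LP is feasible.
Direction d = (1, 1): for each constraint row a, a·d ≤ 0 —
  (1)(1) + (-4)(1) = -3 ≤ 0
  (-3)(1) + (2)(1) = -1 ≤ 0
and d ≥ 0, so (0, 0) + t·d stays feasible for every t ≥ 0. Along this ray z = -5x - 2y changes by -7 per unit t, so z → −∞.

Unbounded — the objective can decrease without bound over the feasible region.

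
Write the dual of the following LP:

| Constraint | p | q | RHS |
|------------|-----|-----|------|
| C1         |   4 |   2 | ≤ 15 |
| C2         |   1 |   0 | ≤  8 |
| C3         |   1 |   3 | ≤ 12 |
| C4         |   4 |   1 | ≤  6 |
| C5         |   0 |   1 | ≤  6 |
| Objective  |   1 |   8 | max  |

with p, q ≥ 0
Minimize: z = 15y1 + 8y2 + 12y3 + 6y4 + 6y5

Subject to:
  C1: -4y1 - y2 - y3 - 4y4 ≤ -1
  C2: -2y1 - 3y3 - y4 - y5 ≤ -8
  y1, y2, y3, y4, y5 ≥ 0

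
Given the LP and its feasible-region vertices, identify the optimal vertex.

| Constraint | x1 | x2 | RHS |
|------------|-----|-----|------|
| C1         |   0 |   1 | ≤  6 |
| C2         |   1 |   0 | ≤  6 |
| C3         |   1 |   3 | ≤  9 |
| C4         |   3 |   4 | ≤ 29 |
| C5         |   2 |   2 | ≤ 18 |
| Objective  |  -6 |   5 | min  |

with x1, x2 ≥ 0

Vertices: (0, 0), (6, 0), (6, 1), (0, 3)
Evaluating z = -6x1 + 5x2 at each vertex:
  (0, 0): z = 0
  (6, 0): z = -36
  (6, 1): z = -31
  (0, 3): z = 15

The smallest value is z = -36, attained at (6, 0).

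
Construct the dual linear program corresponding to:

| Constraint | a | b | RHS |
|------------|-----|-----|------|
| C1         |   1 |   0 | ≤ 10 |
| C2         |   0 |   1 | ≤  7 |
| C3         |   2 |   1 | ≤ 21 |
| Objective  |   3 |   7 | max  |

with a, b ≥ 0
Minimize: z = 10y1 + 7y2 + 21y3

Subject to:
  C1: -y1 - 2y3 ≤ -3
  C2: -y2 - y3 ≤ -7
  y1, y2, y3 ≥ 0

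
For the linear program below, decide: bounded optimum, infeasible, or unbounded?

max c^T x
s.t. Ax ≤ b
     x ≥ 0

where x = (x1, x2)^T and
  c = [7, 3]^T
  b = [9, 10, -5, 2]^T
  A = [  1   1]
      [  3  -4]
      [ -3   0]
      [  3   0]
One constraint requires 3x1 ≤ 2, while the constraint -3x1 ≤ -5 is equivalent to 3x1 ≥ 5. Together they would need 5 ≤ 3x1 ≤ 2, which is impossible since 5 > 2. No point satisfies all constraints.

Infeasible: no point satisfies all constraints simultaneously.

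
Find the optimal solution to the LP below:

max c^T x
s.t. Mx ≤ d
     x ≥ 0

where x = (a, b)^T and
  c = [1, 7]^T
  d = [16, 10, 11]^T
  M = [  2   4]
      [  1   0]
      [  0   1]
a = 0, b = 4, z = 28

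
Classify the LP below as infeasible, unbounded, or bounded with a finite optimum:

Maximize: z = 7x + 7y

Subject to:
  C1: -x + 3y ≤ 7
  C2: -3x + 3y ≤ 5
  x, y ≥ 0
Feasible point: (0, 0) satisfies every constraint, so the LP is feasible.
Direction d = (1, 0): for each constraint row a, a·d ≤ 0 —
  (-1)(1) + (3)(0) = -1 ≤ 0
  (-3)(1) + (3)(0) = -3 ≤ 0
and d ≥ 0, so (0, 0) + t·d stays feasible for every t ≥ 0. Along this ray z = 7x + 7y changes by 7 per unit t, so z → +∞.

Unbounded — the objective can increase without bound over the feasible region.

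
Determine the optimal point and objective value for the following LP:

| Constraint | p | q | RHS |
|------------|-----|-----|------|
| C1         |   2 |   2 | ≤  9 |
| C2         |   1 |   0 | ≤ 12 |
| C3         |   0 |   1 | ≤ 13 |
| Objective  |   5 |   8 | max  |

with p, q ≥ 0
Each vertex is the intersection of two constraint boundaries that also satisfies all remaining constraints:
  p = 0 and q = 0 → (0, 0)
  2p + 2q = 9 and q = 0 → (4.5, 0)
  2p + 2q = 9 and p = 0 → (0, 4.5)

Evaluating z = 5p + 8q at each vertex:
  (0, 0): z = 0
  (4.5, 0): z = 22.5
  (0, 4.5): z = 36

The maximum is at (0, 4.5) with z = 36.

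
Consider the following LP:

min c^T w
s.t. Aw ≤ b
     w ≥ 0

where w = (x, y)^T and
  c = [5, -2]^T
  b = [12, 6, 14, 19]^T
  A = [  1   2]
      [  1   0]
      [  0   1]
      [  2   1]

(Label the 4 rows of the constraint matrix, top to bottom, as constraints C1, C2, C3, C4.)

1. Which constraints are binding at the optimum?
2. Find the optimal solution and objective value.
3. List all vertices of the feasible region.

1. C1, x ≥ 0
2. x = 0, y = 6, z = -12
3. (0, 0), (6, 0), (6, 3), (0, 6)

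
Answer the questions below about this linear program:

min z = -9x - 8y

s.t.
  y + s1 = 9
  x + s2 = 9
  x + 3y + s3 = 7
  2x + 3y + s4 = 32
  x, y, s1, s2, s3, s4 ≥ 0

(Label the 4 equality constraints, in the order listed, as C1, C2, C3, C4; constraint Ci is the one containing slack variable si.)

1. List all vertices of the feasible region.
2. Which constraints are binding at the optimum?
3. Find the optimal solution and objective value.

1. (0, 0), (7, 0), (0, 2.333)
2. C3, y ≥ 0
3. x = 7, y = 0, z = -63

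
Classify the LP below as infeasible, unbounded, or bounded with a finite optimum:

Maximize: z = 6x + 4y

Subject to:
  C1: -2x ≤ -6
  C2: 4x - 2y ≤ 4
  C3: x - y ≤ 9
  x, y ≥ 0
Feasible point: (3, 4) satisfies every constraint, so the LP is feasible.
Direction d = (0, 1): for each constraint row a, a·d ≤ 0 —
  (-2)(0) + (0)(1) = 0 ≤ 0
  (4)(0) + (-2)(1) = -2 ≤ 0
  (1)(0) + (-1)(1) = -1 ≤ 0
and d ≥ 0, so (3, 4) + t·d stays feasible for every t ≥ 0. Along this ray z = 6x + 4y changes by 4 per unit t, so z → +∞.

Unbounded — the objective can increase without bound over the feasible region.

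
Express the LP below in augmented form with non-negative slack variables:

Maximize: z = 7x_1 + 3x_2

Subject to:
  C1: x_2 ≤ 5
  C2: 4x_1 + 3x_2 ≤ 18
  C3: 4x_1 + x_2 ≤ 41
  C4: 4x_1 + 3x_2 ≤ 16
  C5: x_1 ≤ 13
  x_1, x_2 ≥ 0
max z = 7x_1 + 3x_2

s.t.
  x_2 + s1 = 5
  4x_1 + 3x_2 + s2 = 18
  4x_1 + x_2 + s3 = 41
  4x_1 + 3x_2 + s4 = 16
  x_1 + s5 = 13
  x_1, x_2, s1, s2, s3, s4, s5 ≥ 0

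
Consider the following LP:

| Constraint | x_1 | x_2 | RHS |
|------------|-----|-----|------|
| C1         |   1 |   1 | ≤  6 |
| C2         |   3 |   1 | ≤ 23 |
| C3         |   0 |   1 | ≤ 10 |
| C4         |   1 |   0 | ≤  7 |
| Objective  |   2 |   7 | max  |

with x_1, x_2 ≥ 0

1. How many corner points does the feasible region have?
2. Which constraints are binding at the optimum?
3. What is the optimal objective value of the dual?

1. 3
2. C1, x_1 ≥ 0
3. 42 (by strong duality, equal to the primal optimum)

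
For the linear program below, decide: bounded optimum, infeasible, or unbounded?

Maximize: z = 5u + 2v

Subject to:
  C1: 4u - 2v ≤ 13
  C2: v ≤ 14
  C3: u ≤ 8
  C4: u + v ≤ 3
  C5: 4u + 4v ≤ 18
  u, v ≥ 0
The point (3, 0) satisfies every constraint, so the LP is feasible; the constraints give u ≤ 8 and v ≤ 14, which with u, v ≥ 0 keep the feasible region inside a bounded box. A feasible, bounded LP attains a finite optimum at a vertex.

Evaluating z = 5u + 2v at each vertex:
  (0, 0): z = 0
  (3, 0): z = 15
  (0, 3): z = 6

Feasible with finite optimum z* = 15 at (3, 0).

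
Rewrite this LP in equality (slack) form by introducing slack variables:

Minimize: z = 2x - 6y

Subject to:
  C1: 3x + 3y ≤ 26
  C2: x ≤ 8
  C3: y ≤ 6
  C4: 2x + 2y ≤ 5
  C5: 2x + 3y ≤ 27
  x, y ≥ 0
min z = 2x - 6y

s.t.
  3x + 3y + s1 = 26
  x + s2 = 8
  y + s3 = 6
  2x + 2y + s4 = 5
  2x + 3y + s5 = 27
  x, y, s1, s2, s3, s4, s5 ≥ 0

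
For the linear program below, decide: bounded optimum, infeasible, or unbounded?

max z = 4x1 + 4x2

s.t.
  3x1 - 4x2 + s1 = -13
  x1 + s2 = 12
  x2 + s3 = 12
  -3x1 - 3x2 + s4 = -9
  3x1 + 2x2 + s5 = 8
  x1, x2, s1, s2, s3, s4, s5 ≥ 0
The point (0, 4) satisfies every constraint, so the LP is feasible; the constraints give x1 ≤ 12 and x2 ≤ 12, which with x1, x2 ≥ 0 keep the feasible region inside a bounded box. A feasible, bounded LP attains a finite optimum at a vertex.

Evaluating z = 4x1 + 4x2 at each vertex:
  (0, 3.25): z = 13
  (0.3333, 3.5): z = 15.33
  (0, 4): z = 16

Feasible with finite optimum z* = 16 at (0, 4).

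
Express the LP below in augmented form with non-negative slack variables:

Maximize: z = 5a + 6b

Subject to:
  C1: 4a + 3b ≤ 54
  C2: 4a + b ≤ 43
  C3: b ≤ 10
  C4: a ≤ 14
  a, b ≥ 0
max z = 5a + 6b

s.t.
  4a + 3b + s1 = 54
  4a + b + s2 = 43
  b + s3 = 10
  a + s4 = 14
  a, b, s1, s2, s3, s4 ≥ 0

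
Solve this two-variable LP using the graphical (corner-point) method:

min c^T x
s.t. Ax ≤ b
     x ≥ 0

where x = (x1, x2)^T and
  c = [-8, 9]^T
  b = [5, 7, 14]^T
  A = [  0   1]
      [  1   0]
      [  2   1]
Each vertex is the intersection of two constraint boundaries that also satisfies all remaining constraints:
  x1 = 0 and x2 = 0 → (0, 0)
  x1 = 7 and 2x1 + x2 = 14 → (7, 0)
  x2 = 5 and 2x1 + x2 = 14 → (4.5, 5)
  x2 = 5 and x1 = 0 → (0, 5)

Evaluating z = -8x1 + 9x2 at each vertex:
  (0, 0): z = 0
  (7, 0): z = -56
  (4.5, 5): z = 9
  (0, 5): z = 45

The minimum is at (7, 0) with z = -56.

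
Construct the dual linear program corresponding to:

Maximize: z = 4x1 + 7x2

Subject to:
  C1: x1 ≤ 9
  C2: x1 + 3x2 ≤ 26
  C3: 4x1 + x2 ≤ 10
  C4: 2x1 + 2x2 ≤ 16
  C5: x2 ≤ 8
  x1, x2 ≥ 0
Minimize: z = 9y1 + 26y2 + 10y3 + 16y4 + 8y5

Subject to:
  C1: -y1 - y2 - 4y3 - 2y4 ≤ -4
  C2: -3y2 - y3 - 2y4 - y5 ≤ -7
  y1, y2, y3, y4, y5 ≥ 0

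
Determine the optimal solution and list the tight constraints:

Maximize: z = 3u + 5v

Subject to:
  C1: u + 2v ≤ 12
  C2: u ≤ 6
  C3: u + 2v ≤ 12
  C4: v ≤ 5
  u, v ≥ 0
Optimal: u = 6, v = 3
Binding: C1, C2, C3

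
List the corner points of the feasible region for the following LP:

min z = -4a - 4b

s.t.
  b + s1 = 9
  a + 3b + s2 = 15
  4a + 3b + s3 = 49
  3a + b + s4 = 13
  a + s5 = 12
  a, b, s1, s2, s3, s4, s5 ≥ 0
Each vertex is the intersection of two constraint boundaries that also satisfies all remaining constraints:
  a = 0 and b = 0 → (0, 0)
  3a + b = 13 and b = 0 → (4.333, 0)
  a + 3b = 15 and 3a + b = 13 → (3, 4)
  a + 3b = 15 and a = 0 → (0, 5)

Vertices: (0, 0), (4.333, 0), (3, 4), (0, 5)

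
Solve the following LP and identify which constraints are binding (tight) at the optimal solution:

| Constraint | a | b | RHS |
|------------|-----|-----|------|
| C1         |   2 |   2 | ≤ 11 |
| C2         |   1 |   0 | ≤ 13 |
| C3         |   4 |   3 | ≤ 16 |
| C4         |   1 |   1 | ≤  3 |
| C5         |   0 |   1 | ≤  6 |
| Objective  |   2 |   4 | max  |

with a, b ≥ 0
Optimal: a = 0, b = 3
Slack at optimum:
  C1: slack = 5
  C2: slack = 13
  C3: slack = 7
  C4: slack = 0 (binding)
  C5: slack = 3
  a ≥ 0: a = 0 (binding)
  b ≥ 0: b = 3
Binding constraints: C4, a ≥ 0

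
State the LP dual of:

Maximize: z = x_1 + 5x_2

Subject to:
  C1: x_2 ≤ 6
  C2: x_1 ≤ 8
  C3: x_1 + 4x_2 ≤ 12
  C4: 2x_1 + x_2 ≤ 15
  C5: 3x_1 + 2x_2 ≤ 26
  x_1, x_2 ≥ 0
Minimize: z = 6y1 + 8y2 + 12y3 + 15y4 + 26y5

Subject to:
  C1: -y2 - y3 - 2y4 - 3y5 ≤ -1
  C2: -y1 - 4y3 - y4 - 2y5 ≤ -5
  y1, y2, y3, y4, y5 ≥ 0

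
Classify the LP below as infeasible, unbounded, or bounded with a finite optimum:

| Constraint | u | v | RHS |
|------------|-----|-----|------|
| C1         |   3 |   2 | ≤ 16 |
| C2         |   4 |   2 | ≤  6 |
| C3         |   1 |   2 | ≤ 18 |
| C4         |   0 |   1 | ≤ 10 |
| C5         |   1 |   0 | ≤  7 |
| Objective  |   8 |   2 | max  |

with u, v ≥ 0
The point (1.5, 0) satisfies every constraint, so the LP is feasible; the constraints give u ≤ 7 and v ≤ 10, which with u, v ≥ 0 keep the feasible region inside a bounded box. A feasible, bounded LP attains a finite optimum at a vertex.

Feasible with finite optimum z* = 12 at (1.5, 0).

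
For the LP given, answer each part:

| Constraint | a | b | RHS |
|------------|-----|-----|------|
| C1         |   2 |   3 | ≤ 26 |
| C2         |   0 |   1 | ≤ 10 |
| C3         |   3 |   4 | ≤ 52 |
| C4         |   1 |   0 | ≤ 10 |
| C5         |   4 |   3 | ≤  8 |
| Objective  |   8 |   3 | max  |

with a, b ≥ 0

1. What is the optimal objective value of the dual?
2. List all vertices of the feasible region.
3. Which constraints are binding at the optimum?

1. 16 (by strong duality, equal to the primal optimum)
2. (0, 0), (2, 0), (0, 2.667)
3. C5, b ≥ 0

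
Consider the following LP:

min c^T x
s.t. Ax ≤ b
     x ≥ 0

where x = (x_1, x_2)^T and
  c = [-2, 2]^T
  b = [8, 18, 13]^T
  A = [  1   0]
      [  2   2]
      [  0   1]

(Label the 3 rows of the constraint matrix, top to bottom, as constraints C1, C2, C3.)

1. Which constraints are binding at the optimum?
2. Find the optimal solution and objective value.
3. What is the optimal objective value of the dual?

1. C1, x_2 ≥ 0
2. x_1 = 8, x_2 = 0, z = -16
3. -16 (by strong duality, equal to the primal optimum)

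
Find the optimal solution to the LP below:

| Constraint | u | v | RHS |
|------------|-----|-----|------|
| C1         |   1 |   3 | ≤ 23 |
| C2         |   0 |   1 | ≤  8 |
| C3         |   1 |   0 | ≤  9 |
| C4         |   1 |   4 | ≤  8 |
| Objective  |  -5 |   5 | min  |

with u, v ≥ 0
Each vertex is the intersection of two constraint boundaries that also satisfies all remaining constraints:
  u = 0 and v = 0 → (0, 0)
  u + 4v = 8 and v = 0 → (8, 0)
  u + 4v = 8 and u = 0 → (0, 2)

Evaluating z = -5u + 5v at each vertex:
  (0, 0): z = 0
  (8, 0): z = -40
  (0, 2): z = 10

The minimum is at (8, 0) with z = -40.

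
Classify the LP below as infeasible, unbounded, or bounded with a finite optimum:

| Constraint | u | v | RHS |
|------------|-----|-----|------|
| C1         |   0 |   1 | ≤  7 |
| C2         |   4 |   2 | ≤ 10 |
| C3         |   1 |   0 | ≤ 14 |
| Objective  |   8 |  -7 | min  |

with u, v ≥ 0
The point (0, 5) satisfies every constraint, so the LP is feasible; the constraints give u ≤ 14 and v ≤ 7, which with u, v ≥ 0 keep the feasible region inside a bounded box. A feasible, bounded LP attains a finite optimum at a vertex.

Evaluating z = 8u - 7v at each vertex:
  (0, 0): z = 0
  (2.5, 0): z = 20
  (0, 5): z = -35

Bounded optimum: z* = -35 at (0, 5).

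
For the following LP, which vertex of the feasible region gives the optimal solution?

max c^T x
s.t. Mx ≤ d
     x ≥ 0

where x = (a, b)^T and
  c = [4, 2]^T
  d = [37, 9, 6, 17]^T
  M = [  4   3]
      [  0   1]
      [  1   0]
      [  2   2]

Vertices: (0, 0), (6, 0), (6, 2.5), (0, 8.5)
Evaluating z = 4a + 2b at each vertex:
  (0, 0): z = 0
  (6, 0): z = 24
  (6, 2.5): z = 29
  (0, 8.5): z = 17

The largest value is z = 29, attained at (6, 2.5).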